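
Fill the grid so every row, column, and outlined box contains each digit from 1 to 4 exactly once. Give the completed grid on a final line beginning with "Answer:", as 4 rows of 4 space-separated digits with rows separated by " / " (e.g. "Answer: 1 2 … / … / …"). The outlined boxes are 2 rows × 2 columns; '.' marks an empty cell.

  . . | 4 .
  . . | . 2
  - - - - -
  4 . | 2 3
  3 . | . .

Step 1. [r2c1∈{1}] only 1 remains possible at r2c1 ⇒ r2c1=1.
Step 2. [r1c2∈{2,3}] r1c2 is the only open cell in row 1 admitting 3 ⇒ r1c2=3.
Step 3. [r4c3∈{1}] only 1 remains possible at r4c3. So r4c3=1.
Step 4. [r1c1∈{2}] nothing but 2 survives at r1c1. So r1c1=2.
Step 5. [r4c4∈{4}] r4c4 has the single candidate 4. So r4c4=4.
Step 6. [r2c3∈{3}] nothing but 3 survives at r2c3. So r2c3=3.
Step 7. [r3c2∈{1}] only 1 remains possible at r3c2, so r3c2=1.
Step 8. [r4c2∈{2}] only 2 remains possible at r4c2 ⇒ r4c2=2.
Step 9. [r2c2∈{4}] r2c2 is down to just 4 ⇒ r2c2=4.
Step 10. [r1c4∈{1}] r1c4 has the single candidate 1, so r1c4=1.

Answer: 2 3 4 1 / 1 4 3 2 / 4 1 2 3 / 3 2 1 4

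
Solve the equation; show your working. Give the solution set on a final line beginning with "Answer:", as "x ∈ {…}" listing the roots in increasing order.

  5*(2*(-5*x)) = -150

Step 1. [5*(2*(-5*x)) = -150] 5·(inner) — divide through by 5 ⇒ div: 2*(-5*x) = -30.
Step 2. [2*(-5*x) = -30] 2·(inner) — divide through by 2, so div: -5*x = -15.
Step 3. [-5*x = -15] LHS = -5·(…); ÷-5 both sides. So div: x = 3.

Answer: x ∈ {3}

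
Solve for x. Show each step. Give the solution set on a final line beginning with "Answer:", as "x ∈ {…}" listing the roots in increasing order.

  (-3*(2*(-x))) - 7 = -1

Step 1. [(-3*(2*(-x))) - 7 = -1] the outer -7 inverts by adding 7, so sub: -3*(2*(-x)) = 6.
Step 2. [-3*(2*(-x)) = 6] -3 out front; divide by -3 ⇒ div: 2*(-x) = -2.
Step 3. [2*(-x) = -2] LHS = 2·(…); ÷2 both sides. So div: -x = -1.
Step 4. [-x = -1] flip signs both sides ⇒ neg: x = 1.

Answer: x ∈ {1}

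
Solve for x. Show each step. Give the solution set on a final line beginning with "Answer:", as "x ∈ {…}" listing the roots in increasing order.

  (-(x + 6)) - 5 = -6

Step 1. [(-(x + 6)) - 5 = -6] the outer -5 inverts by adding 5 ⇒ sub: -(x + 6) = -1.
Step 2. [-(x + 6) = -1] leading − — multiply by −1 ⇒ neg: x + 6 = 1.
Step 3. [x + 6 = 1] subtract 6: x sits inside (… + 6), so sub: x = -5.

Answer: x ∈ {-5}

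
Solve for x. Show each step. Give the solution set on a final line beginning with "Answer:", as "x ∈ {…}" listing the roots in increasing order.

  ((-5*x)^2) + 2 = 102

Step 1. [((-5*x)^2) + 2 = 102] +2 is outermost — subtract 2 both sides ⇒ sub: (-5*x)^2 = 100.
Step 2. [(-5*x)^2 = 100] LHS squared, RHS 100 ≥ 0: apply √ (±), so sqrt: -5*x = 10 or -10.
Step 3. [-5*x = 10 or -10] divide by the outer -5 ⇒ div: x = -2 or 2.

Answer: x ∈ {-2, 2}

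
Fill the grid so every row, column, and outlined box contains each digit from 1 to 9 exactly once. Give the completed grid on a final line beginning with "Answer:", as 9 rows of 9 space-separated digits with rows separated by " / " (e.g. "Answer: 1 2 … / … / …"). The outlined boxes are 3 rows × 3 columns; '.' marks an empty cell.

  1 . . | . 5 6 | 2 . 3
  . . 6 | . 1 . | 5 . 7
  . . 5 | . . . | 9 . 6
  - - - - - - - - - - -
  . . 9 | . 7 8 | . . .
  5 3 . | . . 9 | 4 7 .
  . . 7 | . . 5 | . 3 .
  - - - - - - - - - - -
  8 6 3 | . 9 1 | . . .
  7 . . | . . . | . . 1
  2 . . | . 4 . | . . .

Step 1. [r4c4∈{1,2,3,4,6}] 3 has one home in row 4: r4c4, so r4c4=3.
Step 2. [r6c4∈{1,2,4,6}] r6c4 is the only open cell in box 5 admitting 4 ⇒ r6c4=4.
Step 3. [r5c3∈{1,2,8}] r5c3 is the only open cell in col 3 admitting 2 ⇒ r5c3=2.
Step 4. [r6c2∈{1,8}] r6c2 is the only open cell in box 4 admitting 8 ⇒ r6c2=8.
Step 5. [r2c1∈{3,4,9}] across col 1, 9 lands solely at r2c1. So r2c1=9.
Step 6. [r2c6∈{2,3,4}] in row 2, 3 fits only at r2c6 ⇒ r2c6=3.
Step 7. [r3c6∈{2,4,7}] r3c6 is the only open cell in col 6 admitting 4 ⇒ r3c6=4.
Step 8. [r9c7∈{3,6,7,8}] in row 9, 3 fits only at r9c7 ⇒ r9c7=3.
Step 9. [r8c7∈{6,8}] 8 has one home in col 7: r8c7 ⇒ r8c7=8.
Step 10. [r9c4∈{5,6,7,8}] across row 9, 8 lands solely at r9c4. So r9c4=8.
Step 11. [r2c4∈{2}] r2c4 is down to just 2, so r2c4=2.
Step 12. [r2c2∈{4}] r2c2 is down to just 4. So r2c2=4.
Step 13. [r9c8∈{5,6,9}] across row 9, 6 lands solely at r9c8, so r9c8=6.
Step 14. [r8c8∈{2,4,5,9}] col 8 places 9 nowhere but r8c8 ⇒ r8c8=9.
Step 15. [r9c9∈{5}] r9c9's peers cover all but 5. So r9c9=5.
Step 16. [r5c5∈{6}] r5c5 has the single candidate 6. So r5c5=6.
Step 17. [r4c9∈{2}] r4c9 is down to just 2, so r4c9=2.
Step 18. [r6c7∈{1,6}] r6c7 is the only open cell in row 6 admitting 1. So r6c7=1.
Step 19. [r3c4∈{7}] r3c4 is down to just 7. So r3c4=7.
Step 20. [r2c8∈{8}] r2c8 has the single candidate 8, so r2c8=8.
Step 21. [r6c1∈{6}] only 6 remains possible at r6c1. So r6c1=6.
Step 22. [r7c8∈{2,4}] across row 7, 2 lands solely at r7c8 ⇒ r7c8=2.
Step 23. [r8c6∈{2}] r8c6 has the single candidate 2, so r8c6=2.
Step 24. [r8c2∈{5}] nothing but 5 survives at r8c2, so r8c2=5.
Step 25. [r4c2∈{1}] r4c2 is down to just 1 ⇒ r4c2=1.
Step 26. [r5c4∈{1}] nothing but 1 survives at r5c4 ⇒ r5c4=1.
Step 27. [r3c1∈{3}] only 3 remains possible at r3c1, so r3c1=3.
Step 28. [r8c4∈{6}] r8c4's peers cover all but 6. So r8c4=6.
Step 29. [r5c9∈{8}] nothing but 8 survives at r5c9. So r5c9=8.
Step 30. [r3c5∈{8}] r3c5 has the single candidate 8, so r3c5=8.
Step 31. [r1c3∈{8}] only 8 remains possible at r1c3, so r1c3=8.
Step 32. [r4c1∈{4}] r4c1 has the single candidate 4, so r4c1=4.
Step 33. [r4c8∈{5}] r4c8 is down to just 5, so r4c8=5.
Step 34. [r6c5∈{2}] r6c5 is down to just 2, so r6c5=2.
Step 35. [r7c9∈{4}] r7c9's peers cover all but 4 ⇒ r7c9=4.
Step 36. [r9c2∈{9}] nothing but 9 survives at r9c2. So r9c2=9.
Step 37. [r1c4∈{9}] only 9 remains possible at r1c4 ⇒ r1c4=9.
Step 38. [r1c8∈{4}] r1c8's peers cover all but 4 ⇒ r1c8=4.
Step 39. [r9c6∈{7}] r9c6 has the single candidate 7 ⇒ r9c6=7.
Step 40. [r6c9∈{9}] r6c9 has the single candidate 9 ⇒ r6c9=9.
Step 41. [r9c3∈{1}] r9c3's peers cover all but 1 ⇒ r9c3=1.
Step 42. [r3c2∈{2}] r3c2's peers cover all but 2. So r3c2=2.
Step 43. [r3c8∈{1}] only 1 remains possible at r3c8. So r3c8=1.
Step 44. [r8c5∈{3}] r8c5's peers cover all but 3, so r8c5=3.
Step 45. [r4c7∈{6}] r4c7's peers cover all but 6. So r4c7=6.
Step 46. [r7c7∈{7}] r7c7 is down to just 7 ⇒ r7c7=7.
Step 47. [r7c4∈{5}] r7c4's peers cover all but 5, so r7c4=5.
Step 48. [r8c3∈{4}] r8c3's peers cover all but 4, so r8c3=4.
Step 49. [r1c2∈{7}] r1c2's peers cover all but 7. So r1c2=7.

Answer: 1 7 8 9 5 6 2 4 3 / 9 4 6 2 1 3 5 8 7 / 3 2 5 7 8 4 9 1 6 / 4 1 9 3 7 8 6 5 2 / 5 3 2 1 6 9 4 7 8 / 6 8 7 4 2 5 1 3 9 / 8 6 3 5 9 1 7 2 4 / 7 5 4 6 3 2 8 9 1 / 2 9 1 8 4 7 3 6 5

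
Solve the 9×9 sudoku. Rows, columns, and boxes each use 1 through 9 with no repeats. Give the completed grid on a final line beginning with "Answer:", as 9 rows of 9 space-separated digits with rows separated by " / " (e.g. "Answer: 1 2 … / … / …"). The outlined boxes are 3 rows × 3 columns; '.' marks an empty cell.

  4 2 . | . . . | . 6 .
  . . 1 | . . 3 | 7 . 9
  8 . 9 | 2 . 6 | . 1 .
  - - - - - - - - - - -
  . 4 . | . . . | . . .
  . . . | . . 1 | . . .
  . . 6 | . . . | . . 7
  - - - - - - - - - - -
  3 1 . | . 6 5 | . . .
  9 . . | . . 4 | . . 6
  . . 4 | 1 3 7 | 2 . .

Step 1. [r8c4∈{8}] only 8 remains possible at r8c4, so r8c4=8.
Step 2. [r9c8∈{5,8,9}] row 9 places 9 nowhere but r9c8 ⇒ r9c8=9.
Step 3. [r4c9∈{1,2,3,5,8}] across col 9, 1 lands solely at r4c9. So r4c9=1.
Step 4. [r5c9∈{2,3,4,5,8}] in col 9, 2 fits only at r5c9 ⇒ r5c9=2.
Step 5. [r7c3∈{2,7,8}] in row 7, 2 fits only at r7c3 ⇒ r7c3=2.
Step 6. [r9c2∈{5,6,8}] 8 has one home in box 7: r9c2. So r9c2=8.
Step 7. [r9c9∈{5}] nothing but 5 survives at r9c9 ⇒ r9c9=5.
Step 8. [r1c5∈{1,5,7,8,9}] row 1 places 1 nowhere but r1c5. So r1c5=1.
Step 9. [r7c4∈{9}] r7c4 is down to just 9. So r7c4=9.
Step 10. [r1c6∈{8,9}] row 1 places 9 nowhere but r1c6 ⇒ r1c6=9.
Step 11. [r2c5∈{4,5,8}] box 2 places 8 nowhere but r2c5. So r2c5=8.
Step 12. [r7c8∈{4,7,8}] 7 has one home in row 7: r7c8 ⇒ r7c8=7.
Step 13. [r8c8∈{3}] nothing but 3 survives at r8c8. So r8c8=3.
Step 14. [r2c2∈{5,6}] 6 has one home in col 2: r2c2 ⇒ r2c2=6.
Step 15. [r2c1∈{5}] r2c1's peers cover all but 5. So r2c1=5.
Step 16. [r5c1∈{7}] r5c1 is down to just 7 ⇒ r5c1=7.
Step 17. [r2c4∈{4}] only 4 remains possible at r2c4 ⇒ r2c4=4.
Step 18. [r4c1∈{2}] r4c1 is down to just 2. So r4c1=2.
Step 19. [r4c6∈{8}] only 8 remains possible at r4c6, so r4c6=8.
Step 20. [r4c8∈{5}] only 5 remains possible at r4c8, so r4c8=5.
Step 21. [r4c3∈{3}] nothing but 3 survives at r4c3. So r4c3=3.
Step 22. [r5c3∈{5,8}] 8 has one home in col 3: r5c3, so r5c3=8.
Step 23. [r5c8∈{4}] r5c8's peers cover all but 4. So r5c8=4.
Step 24. [r3c2∈{3,7}] r3c2 is the only open cell in col 2 admitting 3. So r3c2=3.
Step 25. [r3c5∈{5,7}] row 3 places 7 nowhere but r3c5 ⇒ r3c5=7.
Step 26. [r6c5∈{2,4,5,9}] 4 has one home in row 6: r6c5 ⇒ r6c5=4.
Step 27. [r5c5∈{5,9}] 5 has one home in col 5: r5c5, so r5c5=5.
Step 28. [r6c2∈{5,9}] in row 6, 5 fits only at r6c2. So r6c2=5.
Step 29. [r6c7∈{3,8,9}] across row 6, 9 lands solely at r6c7 ⇒ r6c7=9.
Step 30. [r5c7∈{3,6}] 3 has one home in box 6: r5c7, so r5c7=3.
Step 31. [r3c9∈{4}] only 4 remains possible at r3c9, so r3c9=4.
Step 32. [r7c9∈{8}] r7c9 has the single candidate 8 ⇒ r7c9=8.
Step 33. [r1c7∈{5,8}] across row 1, 8 lands solely at r1c7 ⇒ r1c7=8.
Step 34. [r8c3∈{5,7}] in row 8, 5 fits only at r8c3. So r8c3=5.
Step 35. [r4c7∈{6}] r4c7 is down to just 6, so r4c7=6.
Step 36. [r1c4∈{5}] nothing but 5 survives at r1c4, so r1c4=5.
Step 37. [r5c4∈{6}] nothing but 6 survives at r5c4 ⇒ r5c4=6.
Step 38. [r9c1∈{6}] r9c1 has the single candidate 6. So r9c1=6.
Step 39. [r1c9∈{3}] r1c9 is down to just 3. So r1c9=3.
Step 40. [r6c6∈{2}] only 2 remains possible at r6c6 ⇒ r6c6=2.
Step 41. [r2c8∈{2}] nothing but 2 survives at r2c8. So r2c8=2.
Step 42. [r7c7∈{4}] r7c7's peers cover all but 4. So r7c7=4.
Step 43. [r4c5∈{9}] r4c5's peers cover all but 9 ⇒ r4c5=9.
Step 44. [r8c5∈{2}] only 2 remains possible at r8c5, so r8c5=2.
Step 45. [r5c2∈{9}] nothing but 9 survives at r5c2, so r5c2=9.
Step 46. [r6c8∈{8}] r6c8 has the single candidate 8. So r6c8=8.
Step 47. [r1c3∈{7}] r1c3's peers cover all but 7 ⇒ r1c3=7.
Step 48. [r8c2∈{7}] r8c2 is down to just 7, so r8c2=7.
Step 49. [r6c1∈{1}] r6c1's peers cover all but 1, so r6c1=1.
Step 50. [r3c7∈{5}] only 5 remains possible at r3c7, so r3c7=5.
Step 51. [r8c7∈{1}] r8c7's peers cover all but 1. So r8c7=1.
Step 52. [r4c4∈{7}] r4c4's peers cover all but 7, so r4c4=7.
Step 53. [r6c4∈{3}] r6c4 is down to just 3, so r6c4=3.

Answer: 4 2 7 5 1 9 8 6 3 / 5 6 1 4 8 3 7 2 9 / 8 3 9 2 7 6 5 1 4 / 2 4 3 7 9 8 6 5 1 / 7 9 8 6 5 1 3 4 2 / 1 5 6 3 4 2 9 8 7 / 3 1 2 9 6 5 4 7 8 / 9 7 5 8 2 4 1 3 6 / 6 8 4 1 3 7 2 9 5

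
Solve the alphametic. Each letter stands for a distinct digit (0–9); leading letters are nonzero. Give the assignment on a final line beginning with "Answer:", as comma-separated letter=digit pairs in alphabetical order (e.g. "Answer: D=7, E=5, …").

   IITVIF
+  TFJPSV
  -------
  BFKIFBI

Step 1. [B] adding two 6-digit numbers gives at most 6+1 digits, and here it does — B is that final carry and must be 1 ⇒ B=1.
Step 2. [col 1: F + V ≡ I (mod 10)] I=5 is one option consistent with column 1 (F + V ≡ I (mod 10), carry-in 0) — take it, so I=5.
Step 3. [col 1: F + V ≡ I (mod 10)] several values work for V in column 1 (F + V ≡ I (mod 10), carry-in 0); try V=2, so V=2.
Step 4. [col 1: F + V ≡ I (mod 10)] from column 1 (V=2, I=5, carry-in 0, digits 1,2,5 already taken and all letters distinct): F must equal 3, so F=3.
Step 5. [col 2: I + S ≡ B (mod 10)] in column 2 we have I+S≡B with carry-in 0; given I=5, B=1 and digits 1,2,3,5 already taken and all letters distinct, that pins S to 6. So S=6.
Step 6. [col 3: V + P ≡ F (mod 10)] column 3: given V=2, F=3, carry-in 1, and digits 1,2,3,5,6 already taken and all letters distinct, V+P≡F (mod 10) forces P=0 ⇒ P=0.
Step 7. [col 4: T + J ≡ I (mod 10)] column 4 (T + J ≡ I (mod 10), carry-in 0) doesn't pin J yet; pick J=7 and continue ⇒ J=7.
Step 8. [col 4: T + J ≡ I (mod 10)] column 4: given J=7, I=5, carry-in 0, and digits 0,1,2,3,5,6,7 already taken and all letters distinct, T+J≡I (mod 10) forces T=8. So T=8.
Step 9. [col 5: I + F ≡ K (mod 10)] column 5 reads I+F+carry(1)=K with I=5, F=3; with digits 0,1,2,3,5,6,7,8 already taken and all letters distinct, the only value for K is 9, so K=9.

Answer: B=1, F=3, I=5, J=7, K=9, P=0, S=6, T=8, V=2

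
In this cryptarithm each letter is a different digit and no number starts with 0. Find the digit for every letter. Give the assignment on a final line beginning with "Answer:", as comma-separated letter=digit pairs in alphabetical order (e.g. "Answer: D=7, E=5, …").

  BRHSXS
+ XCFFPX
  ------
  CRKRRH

Step 1. [col 1: S + X ≡ H (mod 10)] no forcing yet in column 1 (carry-in 0); S=5 is free and consistent — try it. So S=5.
Step 2. [col 1: S + X ≡ H (mod 10)] no forcing yet in column 1 (carry-in 0); X=6 is free and consistent — try it. So X=6.
Step 3. [col 1: S + X ≡ H (mod 10)] column 1: given S=5, X=6, carry-in 0, and digits 5,6 already taken and all letters distinct, S+X≡H (mod 10) forces H=1 ⇒ H=1.
Step 4. [col 2: X + P ≡ R (mod 10)] several values work for R in column 2 (X + P ≡ R (mod 10), carry-in 1); try R=4. So R=4.
Step 5. [col 2: X + P ≡ R (mod 10)] column 2: given X=6, R=4, carry-in 1, and digits 1,4,5,6 already taken and all letters distinct, X+P≡R (mod 10) forces P=7 ⇒ P=7.
Step 6. [col 3: S + F ≡ R (mod 10)] in column 3 we have S+F≡R with carry-in 1; given S=5, R=4 and digits 1,4,5,6,7 already taken and all letters distinct, that pins F to 8 ⇒ F=8.
Step 7. [col 4: H + F ≡ K (mod 10)] in column 4 we have H+F≡K with carry-in 1; given H=1, F=8 and digits 1,4,5,6,7,8 already taken and all letters distinct, that pins K to 0 ⇒ K=0.
Step 8. [col 5: R + C ≡ R (mod 10)] column 5 reads R+C+carry(1)=R with R=4; with digits 0,1,4,5,6,7,8 already taken and all letters distinct, the only value for C is 9 ⇒ C=9.
Step 9. [col 6: B + X ≡ C (mod 10)] from column 6 (X=6, C=9, carry-in 1, digits 0,1,4,5,6,7,8,9 already taken and all letters distinct): B must equal 2 ⇒ B=2.

Answer: B=2, C=9, F=8, H=1, K=0, P=7, R=4, S=5, X=6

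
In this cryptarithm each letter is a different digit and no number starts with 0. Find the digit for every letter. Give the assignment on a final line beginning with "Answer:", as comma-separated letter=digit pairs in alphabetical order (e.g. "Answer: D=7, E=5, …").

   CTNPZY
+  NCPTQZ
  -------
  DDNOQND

Step 1. [col 1: Y + Z ≡ D (mod 10)] Y=9 is one option consistent with column 1 (Y + Z ≡ D (mod 10), carry-in 0) — take it. So Y=9.
Step 2. [col 1: Y + Z ≡ D (mod 10)] column 1 (Y + Z ≡ D (mod 10), carry-in 0) doesn't pin Z yet; pick Z=2 and continue ⇒ Z=2.
Step 3. [col 1: Y + Z ≡ D (mod 10)] in column 1 we have Y+Z≡D with carry-in 0; given Y=9, Z=2 and digits 2,9 already taken and all letters distinct, that pins D to 1, so D=1.
Step 4. [col 2: Z + Q ≡ N (mod 10)] no forcing yet in column 2 (carry-in 1); Q=0 is free and consistent — try it. So Q=0.
Step 5. [col 2: Z + Q ≡ N (mod 10)] column 2 reads Z+Q+carry(1)=N with Z=2, Q=0; with digits 0,1,2,9 already taken and all letters distinct, the only value for N is 3. So N=3.
Step 6. [col 3: P + T ≡ Q (mod 10)] T=6 is one option consistent with column 3 (P + T ≡ Q (mod 10), carry-in 0) — take it. So T=6.
Step 7. [col 3: P + T ≡ Q (mod 10)] column 3: given T=6, Q=0, carry-in 0, and digits 0,1,2,3,6,9 already taken and all letters distinct, P+T≡Q (mod 10) forces P=4 ⇒ P=4.
Step 8. [col 4: N + P ≡ O (mod 10)] column 4: given N=3, P=4, carry-in 1, and digits 0,1,2,3,4,6,9 already taken and all letters distinct, N+P≡O (mod 10) forces O=8 ⇒ O=8.
Step 9. [col 5: T + C ≡ N (mod 10)] column 5: given T=6, N=3, carry-in 0, and digits 0,1,2,3,4,6,8,9 already taken and all letters distinct, T+C≡N (mod 10) forces C=7, so C=7.

Answer: C=7, D=1, N=3, O=8, P=4, Q=0, T=6, Y=9, Z=2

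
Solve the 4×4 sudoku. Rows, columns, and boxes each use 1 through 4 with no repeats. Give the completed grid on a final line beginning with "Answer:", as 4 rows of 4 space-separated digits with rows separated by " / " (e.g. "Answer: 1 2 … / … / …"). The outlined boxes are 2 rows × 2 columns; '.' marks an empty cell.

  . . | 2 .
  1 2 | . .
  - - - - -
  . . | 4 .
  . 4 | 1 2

Step 1. [r3c4∈{3}] nothing but 3 survives at r3c4 ⇒ r3c4=3.
Step 2. [r1c1∈{3,4}] in col 1, 4 fits only at r1c1 ⇒ r1c1=4.
Step 3. [r2c4∈{4}] r2c4's peers cover all but 4, so r2c4=4.
Step 4. [r3c2∈{1}] r3c2 is down to just 1, so r3c2=1.
Step 5. [r1c4∈{1}] r1c4 has the single candidate 1, so r1c4=1.
Step 6. [r4c1∈{3}] r4c1 has the single candidate 3. So r4c1=3.
Step 7. [r3c1∈{2}] r3c1's peers cover all but 2. So r3c1=2.
Step 8. [r1c2∈{3}] nothing but 3 survives at r1c2, so r1c2=3.
Step 9. [r2c3∈{3}] r2c3 has the single candidate 3. So r2c3=3.

Answer: 4 3 2 1 / 1 2 3 4 / 2 1 4 3 / 3 4 1 2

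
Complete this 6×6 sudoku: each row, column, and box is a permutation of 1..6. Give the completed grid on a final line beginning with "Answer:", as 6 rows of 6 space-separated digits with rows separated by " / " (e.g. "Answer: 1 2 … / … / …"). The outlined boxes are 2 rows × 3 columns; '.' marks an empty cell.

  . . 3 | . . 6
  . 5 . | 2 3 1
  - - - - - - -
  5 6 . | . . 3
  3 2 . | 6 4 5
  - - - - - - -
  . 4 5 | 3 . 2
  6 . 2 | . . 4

Step 1. [r3c4∈{1}] nothing but 1 survives at r3c4 ⇒ r3c4=1.
Step 2. [r5c1∈{1}] r5c1 is down to just 1 ⇒ r5c1=1.
Step 3. [r6c4∈{5}] nothing but 5 survives at r6c4 ⇒ r6c4=5.
Step 4. [r2c1∈{4}] only 4 remains possible at r2c1 ⇒ r2c1=4.
Step 5. [r6c5∈{1}] only 1 remains possible at r6c5 ⇒ r6c5=1.
Step 6. [r1c5∈{5}] nothing but 5 survives at r1c5 ⇒ r1c5=5.
Step 7. [r6c2∈{3}] r6c2 has the single candidate 3. So r6c2=3.
Step 8. [r1c1∈{2}] r1c1's peers cover all but 2 ⇒ r1c1=2.
Step 9. [r4c3∈{1}] nothing but 1 survives at r4c3, so r4c3=1.
Step 10. [r3c3∈{4}] r3c3's peers cover all but 4, so r3c3=4.
Step 11. [r5c5∈{6}] r5c5's peers cover all but 6, so r5c5=6.
Step 12. [r1c2∈{1}] r1c2 is down to just 1. So r1c2=1.
Step 13. [r2c3∈{6}] r2c3 is down to just 6. So r2c3=6.
Step 14. [r1c4∈{4}] nothing but 4 survives at r1c4, so r1c4=4.
Step 15. [r3c5∈{2}] r3c5 is down to just 2 ⇒ r3c5=2.

Answer: 2 1 3 4 5 6 / 4 5 6 2 3 1 / 5 6 4 1 2 3 / 3 2 1 6 4 5 / 1 4 5 3 6 2 / 6 3 2 5 1 4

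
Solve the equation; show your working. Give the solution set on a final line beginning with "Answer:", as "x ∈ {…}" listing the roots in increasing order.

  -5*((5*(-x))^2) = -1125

Step 1. [-5*((5*(-x))^2) = -1125] divide by the outer -5, so div: (5*(-x))^2 = 225.
Step 2. [(5*(-x))^2 = 225] LHS squared, RHS 225 ≥ 0: apply √ (±). So sqrt: 5*(-x) = 15 or -15.
Step 3. [5*(-x) = 15 or -15] leading coefficient 5: divide by 5, so div: -x = 3 or -3.
Step 4. [-x = 3 or -3] flip signs both sides ⇒ neg: x = -3 or 3.

Answer: x ∈ {-3, 3}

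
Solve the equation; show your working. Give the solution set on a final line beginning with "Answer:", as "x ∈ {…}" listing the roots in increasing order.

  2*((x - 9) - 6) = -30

Step 1. [2*((x - 9) - 6) = -30] LHS = 2·(…); ÷2 both sides, so div: (x - 9) - 6 = -15.
Step 2. [(x - 9) - 6 = -15] 6 comes off first (add 6). So sub: x - 9 = -9.
Step 3. [x - 9 = -9] the outer -9 inverts by adding 9, so sub: x = 0.

Answer: x ∈ {0}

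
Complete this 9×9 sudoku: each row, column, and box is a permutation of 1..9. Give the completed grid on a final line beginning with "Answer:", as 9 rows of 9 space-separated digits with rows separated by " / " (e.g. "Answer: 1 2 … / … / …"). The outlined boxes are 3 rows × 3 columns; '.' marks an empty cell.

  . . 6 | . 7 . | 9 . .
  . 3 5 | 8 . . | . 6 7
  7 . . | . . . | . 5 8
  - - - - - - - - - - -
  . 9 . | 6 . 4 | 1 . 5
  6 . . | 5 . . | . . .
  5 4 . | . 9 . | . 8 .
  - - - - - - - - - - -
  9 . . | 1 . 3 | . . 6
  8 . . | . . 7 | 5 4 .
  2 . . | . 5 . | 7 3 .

Step 1. [r7c8∈{2}] r7c8 is down to just 2, so r7c8=2.
Step 2. [r3c3∈{1,2,4,9}] col 3 places 9 nowhere but r3c3 ⇒ r3c3=9.
Step 3. [r9c6∈{6,8,9}] r9c6 is the only open cell in row 9 admitting 8. So r9c6=8.
Step 4. [r7c5∈{4}] r7c5's peers cover all but 4. So r7c5=4.
Step 5. [r8c3∈{1,3}] across row 8, 3 lands solely at r8c3, so r8c3=3.
Step 6. [r1c8∈{1}] r1c8 has the single candidate 1 ⇒ r1c8=1.
Step 7. [r7c3∈{7}] only 7 remains possible at r7c3. So r7c3=7.
Step 8. [r5c2∈{1,2,7,8}] 7 has one home in col 2: r5c2 ⇒ r5c2=7.
Step 9. [r2c1∈{1,4}] in col 1, 1 fits only at r2c1, so r2c1=1.
Step 10. [r2c5∈{2}] nothing but 2 survives at r2c5. So r2c5=2.
Step 11. [r4c3∈{2,8}] in row 4, 2 fits only at r4c3. So r4c3=2.
Step 12. [r2c7∈{4}] r2c7's peers cover all but 4. So r2c7=4.
Step 13. [r6c3∈{1}] r6c3 has the single candidate 1 ⇒ r6c3=1.
Step 14. [r6c6∈{2}] r6c6's peers cover all but 2 ⇒ r6c6=2.
Step 15. [r6c9∈{3}] r6c9 has the single candidate 3 ⇒ r6c9=3.
Step 16. [r5c5∈{1,3,8}] row 5 places 3 nowhere but r5c5, so r5c5=3.
Step 17. [r1c9∈{2}] r1c9 has the single candidate 2 ⇒ r1c9=2.
Step 18. [r8c5∈{6}] r8c5 has the single candidate 6, so r8c5=6.
Step 19. [r8c2∈{1}] r8c2's peers cover all but 1 ⇒ r8c2=1.
Step 20. [r8c9∈{9}] only 9 remains possible at r8c9, so r8c9=9.
Step 21. [r1c4∈{3,4}] in row 1, 3 fits only at r1c4. So r1c4=3.
Step 22. [r3c6∈{1,6}] in row 3, 6 fits only at r3c6 ⇒ r3c6=6.
Step 23. [r1c1∈{4}] r1c1's peers cover all but 4. So r1c1=4.
Step 24. [r3c4∈{4}] nothing but 4 survives at r3c4, so r3c4=4.
Step 25. [r5c6∈{1}] r5c6 has the single candidate 1, so r5c6=1.
Step 26. [r9c4∈{9}] only 9 remains possible at r9c4, so r9c4=9.
Step 27. [r1c6∈{5}] nothing but 5 survives at r1c6 ⇒ r1c6=5.
Step 28. [r1c2∈{8}] r1c2 has the single candidate 8 ⇒ r1c2=8.
Step 29. [r6c7∈{6}] r6c7 has the single candidate 6, so r6c7=6.
Step 30. [r5c7∈{2}] r5c7 has the single candidate 2 ⇒ r5c7=2.
Step 31. [r5c8∈{9}] nothing but 9 survives at r5c8 ⇒ r5c8=9.
Step 32. [r9c9∈{1}] nothing but 1 survives at r9c9, so r9c9=1.
Step 33. [r4c8∈{7}] nothing but 7 survives at r4c8. So r4c8=7.
Step 34. [r7c7∈{8}] nothing but 8 survives at r7c7, so r7c7=8.
Step 35. [r4c5∈{8}] r4c5's peers cover all but 8. So r4c5=8.
Step 36. [r2c6∈{9}] r2c6's peers cover all but 9 ⇒ r2c6=9.
Step 37. [r9c3∈{4}] nothing but 4 survives at r9c3. So r9c3=4.
Step 38. [r9c2∈{6}] only 6 remains possible at r9c2 ⇒ r9c2=6.
Step 39. [r5c3∈{8}] r5c3's peers cover all but 8, so r5c3=8.
Step 40. [r5c9∈{4}] r5c9's peers cover all but 4, so r5c9=4.
Step 41. [r3c5∈{1}] r3c5 is down to just 1 ⇒ r3c5=1.
Step 42. [r3c2∈{2}] r3c2's peers cover all but 2. So r3c2=2.
Step 43. [r7c2∈{5}] only 5 remains possible at r7c2, so r7c2=5.
Step 44. [r8c4∈{2}] nothing but 2 survives at r8c4 ⇒ r8c4=2.
Step 45. [r6c4∈{7}] only 7 remains possible at r6c4 ⇒ r6c4=7.
Step 46. [r4c1∈{3}] only 3 remains possible at r4c1 ⇒ r4c1=3.
Step 47. [r3c7∈{3}] r3c7 is down to just 3 ⇒ r3c7=3.

Answer: 4 8 6 3 7 5 9 1 2 / 1 3 5 8 2 9 4 6 7 / 7 2 9 4 1 6 3 5 8 / 3 9 2 6 8 4 1 7 5 / 6 7 8 5 3 1 2 9 4 / 5 4 1 7 9 2 6 8 3 / 9 5 7 1 4 3 8 2 6 / 8 1 3 2 6 7 5 4 9 / 2 6 4 9 5 8 7 3 1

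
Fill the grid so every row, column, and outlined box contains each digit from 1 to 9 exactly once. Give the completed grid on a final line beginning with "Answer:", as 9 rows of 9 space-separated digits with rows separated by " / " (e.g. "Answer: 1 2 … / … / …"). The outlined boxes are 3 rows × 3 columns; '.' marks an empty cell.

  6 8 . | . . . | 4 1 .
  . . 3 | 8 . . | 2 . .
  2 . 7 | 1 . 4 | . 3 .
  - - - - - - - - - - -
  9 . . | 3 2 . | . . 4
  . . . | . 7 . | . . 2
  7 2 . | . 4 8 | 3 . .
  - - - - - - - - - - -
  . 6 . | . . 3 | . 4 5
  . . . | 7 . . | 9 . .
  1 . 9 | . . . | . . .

Step 1. [r1c3∈{5}] r1c3 has the single candidate 5 ⇒ r1c3=5.
Step 2. [r7c1∈{8}] only 8 remains possible at r7c1 ⇒ r7c1=8.
Step 3. [r9c2∈{3,4,5,7}] r9c2 is the only open cell in col 2 admitting 7 ⇒ r9c2=7.
Step 4. [r2c2∈{1,4,9}] across row 2, 1 lands solely at r2c2 ⇒ r2c2=1.
Step 5. [r4c2∈{5}] r4c2 is down to just 5, so r4c2=5.
Step 6. [r8c1∈{3,4,5}] r8c1 is the only open cell in col 1 admitting 5. So r8c1=5.
Step 7. [r8c2∈{3,4}] in box 7, 3 fits only at r8c2. So r8c2=3.
Step 8. [r9c4∈{2,4,5,6}] 4 has one home in row 9: r9c4. So r9c4=4.
Step 9. [r3c2∈{9}] r3c2 is down to just 9 ⇒ r3c2=9.
Step 10. [r7c3∈{2}] nothing but 2 survives at r7c3, so r7c3=2.
Step 11. [r7c4∈{9}] r7c4 is down to just 9 ⇒ r7c4=9.
Step 12. [r5c6∈{1,5,6,9}] box 5 places 9 nowhere but r5c6 ⇒ r5c6=9.
Step 13. [r4c6∈{1,6}] r4c6 is the only open cell in box 5 admitting 1. So r4c6=1.
Step 14. [r5c2∈{4}] r5c2 is down to just 4 ⇒ r5c2=4.
Step 15. [r7c7∈{1,7}] row 7 places 7 nowhere but r7c7 ⇒ r7c7=7.
Step 16. [r5c7∈{1,5,6,8}] 1 has one home in col 7: r5c7, so r5c7=1.
Step 17. [r3c7∈{5,6,8}] col 7 places 5 nowhere but r3c7, so r3c7=5.
Step 18. [r3c5∈{6}] nothing but 6 survives at r3c5, so r3c5=6.
Step 19. [r8c9∈{1,6,8}] col 9 places 1 nowhere but r8c9 ⇒ r8c9=1.
Step 20. [r4c8∈{6,7,8}] across row 4, 7 lands solely at r4c8, so r4c8=7.
Step 21. [r8c5∈{8}] nothing but 8 survives at r8c5. So r8c5=8.
Step 22. [r9c5∈{5}] only 5 remains possible at r9c5 ⇒ r9c5=5.
Step 23. [r2c5∈{9}] r2c5 is down to just 9. So r2c5=9.
Step 24. [r2c8∈{6}] r2c8's peers cover all but 6. So r2c8=6.
Step 25. [r8c6∈{2,6}] r8c6 is the only open cell in row 8 admitting 6. So r8c6=6.
Step 26. [r1c9∈{7,9}] across row 1, 9 lands solely at r1c9 ⇒ r1c9=9.
Step 27. [r6c9∈{6}] r6c9 is down to just 6 ⇒ r6c9=6.
Step 28. [r4c7∈{8}] only 8 remains possible at r4c7 ⇒ r4c7=8.
Step 29. [r5c4∈{5,6}] 6 has one home in col 4: r5c4, so r5c4=6.
Step 30. [r1c6∈{2,7}] r1c6 is the only open cell in row 1 admitting 7, so r1c6=7.
Step 31. [r9c8∈{2,8}] in col 8, 8 fits only at r9c8, so r9c8=8.
Step 32. [r6c4∈{5}] r6c4's peers cover all but 5, so r6c4=5.
Step 33. [r9c6∈{2}] r9c6's peers cover all but 2 ⇒ r9c6=2.
Step 34. [r8c8∈{2}] r8c8 is down to just 2. So r8c8=2.
Step 35. [r2c9∈{7}] r2c9 has the single candidate 7. So r2c9=7.
Step 36. [r9c7∈{6}] r9c7's peers cover all but 6, so r9c7=6.
Step 37. [r9c9∈{3}] only 3 remains possible at r9c9, so r9c9=3.
Step 38. [r5c8∈{5}] nothing but 5 survives at r5c8 ⇒ r5c8=5.
Step 39. [r5c1∈{3}] r5c1 is down to just 3. So r5c1=3.
Step 40. [r7c5∈{1}] only 1 remains possible at r7c5. So r7c5=1.
Step 41. [r5c3∈{8}] nothing but 8 survives at r5c3, so r5c3=8.
Step 42. [r6c3∈{1}] r6c3 has the single candidate 1. So r6c3=1.
Step 43. [r2c6∈{5}] r2c6's peers cover all but 5 ⇒ r2c6=5.
Step 44. [r2c1∈{4}] r2c1's peers cover all but 4. So r2c1=4.
Step 45. [r6c8∈{9}] nothing but 9 survives at r6c8 ⇒ r6c8=9.
Step 46. [r1c5∈{3}] r1c5 has the single candidate 3. So r1c5=3.
Step 47. [r4c3∈{6}] r4c3 has the single candidate 6. So r4c3=6.
Step 48. [r3c9∈{8}] r3c9's peers cover all but 8 ⇒ r3c9=8.
Step 49. [r8c3∈{4}] r8c3's peers cover all but 4 ⇒ r8c3=4.
Step 50. [r1c4∈{2}] r1c4 has the single candidate 2 ⇒ r1c4=2.

Answer: 6 8 5 2 3 7 4 1 9 / 4 1 3 8 9 5 2 6 7 / 2 9 7 1 6 4 5 3 8 / 9 5 6 3 2 1 8 7 4 / 3 4 8 6 7 9 1 5 2 / 7 2 1 5 4 8 3 9 6 / 8 6 2 9 1 3 7 4 5 / 5 3 4 7 8 6 9 2 1 / 1 7 9 4 5 2 6 8 3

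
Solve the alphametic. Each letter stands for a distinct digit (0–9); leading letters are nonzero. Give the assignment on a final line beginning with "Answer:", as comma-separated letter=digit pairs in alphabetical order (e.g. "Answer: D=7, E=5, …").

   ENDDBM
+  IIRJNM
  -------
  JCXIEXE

Step 1. [col 1: M + M ≡ E (mod 10)] several values work for E in column 1 (M + M ≡ E (mod 10), carry-in 0); try E=8, so E=8.
Step 2. [col 1: M + M ≡ E (mod 10)] M=4 is one option consistent with column 1 (M + M ≡ E (mod 10), carry-in 0) — take it ⇒ M=4.
Step 3. [col 2: B + N ≡ X (mod 10)] column 2 (B + N ≡ X (mod 10), carry-in 0) doesn't pin X yet; pick X=9 and continue. So X=9.
Step 4. [col 2: B + N ≡ X (mod 10)] several values work for B in column 2 (B + N ≡ X (mod 10), carry-in 0); try B=3, so B=3.
Step 5. [J] adding two 6-digit numbers gives at most 6+1 digits, and here it does — J is that final carry and must be 1. So J=1.
Step 6. [col 2: B + N ≡ X (mod 10)] column 2: given B=3, X=9, carry-in 0, and digits 1,3,4,8,9 already taken and all letters distinct, B+N≡X (mod 10) forces N=6, so N=6.
Step 7. [col 3: D + J ≡ E (mod 10)] column 3 reads D+J+carry(0)=E with J=1, E=8; with digits 1,3,4,6,8,9 already taken and all letters distinct, the only value for D is 7 ⇒ D=7.
Step 8. [col 4: D + R ≡ I (mod 10)] in column 4 we have D+R≡I with carry-in 0; given D=7 and digits 1,3,4,6,7,8,9 already taken and all letters distinct, that pins I to 2. So I=2.
Step 9. [col 4: D + R ≡ I (mod 10)] column 4: given D=7, I=2, carry-in 0, and digits 1,2,3,4,6,7,8,9 already taken and all letters distinct, D+R≡I (mod 10) forces R=5. So R=5.
Step 10. [col 6: E + I ≡ C (mod 10)] from column 6 (E=8, I=2, carry-in 0, digits 1,2,3,4,5,6,7,8,9 already taken and all letters distinct): C must equal 0, so C=0.

Answer: B=3, C=0, D=7, E=8, I=2, J=1, M=4, N=6, R=5, X=9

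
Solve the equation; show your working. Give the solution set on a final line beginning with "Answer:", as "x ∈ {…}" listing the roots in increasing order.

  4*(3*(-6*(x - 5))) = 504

Step 1. [4*(3*(-6*(x - 5))) = 504] 4 out front; divide by 4. So div: 3*(-6*(x - 5)) = 126.
Step 2. [3*(-6*(x - 5)) = 126] LHS = 3·(…); ÷3 both sides. So div: -6*(x - 5) = 42.
Step 3. [-6*(x - 5) = 42] divide by the outer -6 ⇒ div: x - 5 = -7.
Step 4. [x - 5 = -7] -5 is outermost — add 5 both sides. So sub: x = -2.

Answer: x ∈ {-2}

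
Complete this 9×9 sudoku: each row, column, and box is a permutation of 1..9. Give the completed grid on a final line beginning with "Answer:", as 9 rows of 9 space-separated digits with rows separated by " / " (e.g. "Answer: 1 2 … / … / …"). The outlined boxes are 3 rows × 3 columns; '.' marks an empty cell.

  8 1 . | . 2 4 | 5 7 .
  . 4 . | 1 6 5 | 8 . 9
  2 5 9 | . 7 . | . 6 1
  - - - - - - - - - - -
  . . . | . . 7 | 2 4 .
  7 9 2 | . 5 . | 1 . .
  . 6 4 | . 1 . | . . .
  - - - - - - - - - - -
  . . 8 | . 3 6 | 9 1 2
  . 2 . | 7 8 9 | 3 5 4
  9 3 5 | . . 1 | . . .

Step 1. [r1c9∈{3}] nothing but 3 survives at r1c9, so r1c9=3.
Step 2. [r5c4∈{3,4,6,8}] r5c4 is the only open cell in row 5 admitting 4, so r5c4=4.
Step 3. [r4c4∈{3,6,8,9}] 6 has one home in col 4: r4c4, so r4c4=6.
Step 4. [r6c8∈{3,8,9}] in col 8, 9 fits only at r6c8. So r6c8=9.
Step 5. [r2c1∈{3}] nothing but 3 survives at r2c1, so r2c1=3.
Step 6. [r6c6∈{2,3,8}] across col 6, 2 lands solely at r6c6, so r6c6=2.
Step 7. [r6c4∈{3,8}] row 6 places 3 nowhere but r6c4 ⇒ r6c4=3.
Step 8. [r6c9∈{5,7,8}] 8 has one home in row 6: r6c9 ⇒ r6c9=8.
Step 9. [r8c1∈{1,6}] in col 1, 6 fits only at r8c1. So r8c1=6.
Step 10. [r9c9∈{6,7}] across col 9, 7 lands solely at r9c9. So r9c9=7.
Step 11. [r4c1∈{1,5}] r4c1 is the only open cell in col 1 admitting 1, so r4c1=1.
Step 12. [r3c4∈{8}] nothing but 8 survives at r3c4, so r3c4=8.
Step 13. [r3c7∈{4}] r3c7 has the single candidate 4. So r3c7=4.
Step 14. [r6c1∈{5}] r6c1's peers cover all but 5, so r6c1=5.
Step 15. [r5c8∈{3}] r5c8's peers cover all but 3, so r5c8=3.
Step 16. [r7c1∈{4}] r7c1 has the single candidate 4, so r7c1=4.
Step 17. [r6c7∈{7}] only 7 remains possible at r6c7 ⇒ r6c7=7.
Step 18. [r1c3∈{6}] r1c3's peers cover all but 6 ⇒ r1c3=6.
Step 19. [r5c6∈{8}] r5c6 is down to just 8. So r5c6=8.
Step 20. [r9c8∈{8}] only 8 remains possible at r9c8, so r9c8=8.
Step 21. [r9c7∈{6}] nothing but 6 survives at r9c7, so r9c7=6.
Step 22. [r2c3∈{7}] nothing but 7 survives at r2c3, so r2c3=7.
Step 23. [r4c2∈{8}] r4c2 is down to just 8. So r4c2=8.
Step 24. [r4c3∈{3}] only 3 remains possible at r4c3 ⇒ r4c3=3.
Step 25. [r5c9∈{6}] r5c9 has the single candidate 6. So r5c9=6.
Step 26. [r7c4∈{5}] only 5 remains possible at r7c4, so r7c4=5.
Step 27. [r9c4∈{2}] r9c4 is down to just 2, so r9c4=2.
Step 28. [r1c4∈{9}] r1c4 has the single candidate 9 ⇒ r1c4=9.
Step 29. [r8c3∈{1}] r8c3's peers cover all but 1. So r8c3=1.
Step 30. [r3c6∈{3}] only 3 remains possible at r3c6. So r3c6=3.
Step 31. [r2c8∈{2}] nothing but 2 survives at r2c8 ⇒ r2c8=2.
Step 32. [r4c5∈{9}] only 9 remains possible at r4c5. So r4c5=9.
Step 33. [r7c2∈{7}] r7c2 has the single candidate 7, so r7c2=7.
Step 34. [r4c9∈{5}] r4c9's peers cover all but 5 ⇒ r4c9=5.
Step 35. [r9c5∈{4}] nothing but 4 survives at r9c5 ⇒ r9c5=4.

Answer: 8 1 6 9 2 4 5 7 3 / 3 4 7 1 6 5 8 2 9 / 2 5 9 8 7 3 4 6 1 / 1 8 3 6 9 7 2 4 5 / 7 9 2 4 5 8 1 3 6 / 5 6 4 3 1 2 7 9 8 / 4 7 8 5 3 6 9 1 2 / 6 2 1 7 8 9 3 5 4 / 9 3 5 2 4 1 6 8 7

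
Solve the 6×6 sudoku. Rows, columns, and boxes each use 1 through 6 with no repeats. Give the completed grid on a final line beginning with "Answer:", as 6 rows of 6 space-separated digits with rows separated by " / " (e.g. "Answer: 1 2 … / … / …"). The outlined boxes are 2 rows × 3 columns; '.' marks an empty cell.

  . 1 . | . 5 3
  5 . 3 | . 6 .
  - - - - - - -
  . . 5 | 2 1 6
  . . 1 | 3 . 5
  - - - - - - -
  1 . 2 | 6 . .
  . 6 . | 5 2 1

Step 1. [r1c1∈{2,4,6}] across row 1, 2 lands solely at r1c1. So r1c1=2.
Step 2. [r2c2∈{4}] only 4 remains possible at r2c2. So r2c2=4.
Step 3. [r6c1∈{3,4}] 3 has one home in row 6: r6c1, so r6c1=3.
Step 4. [r4c5∈{4}] only 4 remains possible at r4c5. So r4c5=4.
Step 5. [r4c1∈{6}] r4c1 is down to just 6 ⇒ r4c1=6.
Step 6. [r2c6∈{2}] only 2 remains possible at r2c6, so r2c6=2.
Step 7. [r3c2∈{3}] r3c2 has the single candidate 3 ⇒ r3c2=3.
Step 8. [r3c1∈{4}] only 4 remains possible at r3c1. So r3c1=4.
Step 9. [r1c4∈{4}] only 4 remains possible at r1c4 ⇒ r1c4=4.
Step 10. [r5c5∈{3}] nothing but 3 survives at r5c5, so r5c5=3.
Step 11. [r2c4∈{1}] r2c4's peers cover all but 1, so r2c4=1.
Step 12. [r4c2∈{2}] r4c2 has the single candidate 2, so r4c2=2.
Step 13. [r6c3∈{4}] r6c3 has the single candidate 4, so r6c3=4.
Step 14. [r5c6∈{4}] r5c6's peers cover all but 4. So r5c6=4.
Step 15. [r1c3∈{6}] only 6 remains possible at r1c3. So r1c3=6.
Step 16. [r5c2∈{5}] only 5 remains possible at r5c2. So r5c2=5.

Answer: 2 1 6 4 5 3 / 5 4 3 1 6 2 / 4 3 5 2 1 6 / 6 2 1 3 4 5 / 1 5 2 6 3 4 / 3 6 4 5 2 1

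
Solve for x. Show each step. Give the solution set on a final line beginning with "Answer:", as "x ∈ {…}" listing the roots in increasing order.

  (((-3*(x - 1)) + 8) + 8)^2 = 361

Step 1. [(((-3*(x - 1)) + 8) + 8)^2 = 361] 361 ≥ 0, LHS is (·)² — take ±√ ⇒ sqrt: ((-3*(x - 1)) + 8) + 8 = 19 or -19.
Step 2. [((-3*(x - 1)) + 8) + 8 = 19 or -19] subtract 8: x sits inside (… + 8), so sub: (-3*(x - 1)) + 8 = 11 or -27.
Step 3. [(-3*(x - 1)) + 8 = 11 or -27] subtract 8: x sits inside (… + 8), so sub: -3*(x - 1) = 3 or -35.
Step 4. [-3*(x - 1) = 3 or -35] leading coefficient -3: divide by -3, so div: x - 1 = -1 or 35/3.
Step 5. [x - 1 = -1 or 35/3] -1 is outermost — add 1 both sides ⇒ sub: x = 0 or 38/3.

Answer: x ∈ {0, 38/3}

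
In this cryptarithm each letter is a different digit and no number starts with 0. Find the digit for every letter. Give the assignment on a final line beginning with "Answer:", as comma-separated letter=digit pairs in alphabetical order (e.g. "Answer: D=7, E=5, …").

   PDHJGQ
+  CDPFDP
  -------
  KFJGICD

Step 1. [col 1: Q + P ≡ D (mod 10)] column 1 (Q + P ≡ D (mod 10), carry-in 0) doesn't pin D yet; pick D=6 and continue. So D=6.
Step 2. [col 1: Q + P ≡ D (mod 10)] no forcing yet in column 1 (carry-in 0); P=7 is free and consistent — try it ⇒ P=7.
Step 3. [col 1: Q + P ≡ D (mod 10)] column 1: given P=7, D=6, carry-in 0, and digits 6,7 already taken and all letters distinct, Q+P≡D (mod 10) forces Q=9. So Q=9.
Step 4. [col 2: G + D ≡ C (mod 10)] column 2 (G + D ≡ C (mod 10), carry-in 1) doesn't pin G yet; pick G=5 and continue ⇒ G=5.
Step 5. [col 2: G + D ≡ C (mod 10)] column 2 reads G+D+carry(1)=C with G=5, D=6; with digits 5,6,7,9 already taken and all letters distinct, the only value for C is 2 ⇒ C=2.
Step 6. [col 3: J + F ≡ I (mod 10)] J=3 is one option consistent with column 3 (J + F ≡ I (mod 10), carry-in 1) — take it ⇒ J=3.
Step 7. [col 3: J + F ≡ I (mod 10)] no forcing yet in column 3 (carry-in 1); F=0 is free and consistent — try it. So F=0.
Step 8. [K] the sum has 7 digits but both addends have 6; that extra leading digit K is the final carry, namely 1. So K=1.
Step 9. [col 3: J + F ≡ I (mod 10)] column 3: given J=3, F=0, carry-in 1, and digits 0,1,2,3,5,6,7,9 already taken and all letters distinct, J+F≡I (mod 10) forces I=4, so I=4.
Step 10. [col 4: H + P ≡ G (mod 10)] in column 4 we have H+P≡G with carry-in 0; given P=7, G=5 and digits 0,1,2,3,4,5,6,7,9 already taken and all letters distinct, that pins H to 8. So H=8.

Answer: C=2, D=6, F=0, G=5, H=8, I=4, J=3, K=1, P=7, Q=9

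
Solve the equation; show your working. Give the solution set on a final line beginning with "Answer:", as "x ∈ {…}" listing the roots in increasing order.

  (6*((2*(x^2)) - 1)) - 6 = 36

Step 1. [(6*((2*(x^2)) - 1)) - 6 = 36] 6 divides every term; factor it out, so factor: ((2*(x^2)) - 1) - 1 = 6.
Step 2. [((2*(x^2)) - 1) - 1 = 6] -1 is outermost — add 1 both sides, so sub: (2*(x^2)) - 1 = 7.
Step 3. [(2*(x^2)) - 1 = 7] add 1: x sits inside (… - 1) ⇒ sub: 2*(x^2) = 8.
Step 4. [2*(x^2) = 8] LHS = 2·(…); ÷2 both sides ⇒ div: x^2 = 4.
Step 5. [x^2 = 4] √ both sides: 4 ≥ 0 gives two branches. So sqrt: x = 2 or -2.

Answer: x ∈ {-2, 2}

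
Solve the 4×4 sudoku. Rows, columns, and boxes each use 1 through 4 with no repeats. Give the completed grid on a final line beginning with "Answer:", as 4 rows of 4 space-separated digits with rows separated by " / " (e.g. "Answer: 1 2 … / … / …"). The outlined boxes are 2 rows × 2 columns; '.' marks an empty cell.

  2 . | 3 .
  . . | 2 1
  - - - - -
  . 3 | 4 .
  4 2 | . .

Step 1. [r1c4∈{4}] r1c4's peers cover all but 4, so r1c4=4.
Step 2. [r2c2∈{4}] r2c2's peers cover all but 4 ⇒ r2c2=4.
Step 3. [r2c1∈{3}] r2c1 is down to just 3, so r2c1=3.
Step 4. [r1c2∈{1}] r1c2 is down to just 1 ⇒ r1c2=1.
Step 5. [r3c4∈{2}] r3c4 has the single candidate 2, so r3c4=2.
Step 6. [r4c3∈{1}] only 1 remains possible at r4c3. So r4c3=1.
Step 7. [r3c1∈{1}] r3c1 is down to just 1 ⇒ r3c1=1.
Step 8. [r4c4∈{3}] nothing but 3 survives at r4c4. So r4c4=3.

Answer: 2 1 3 4 / 3 4 2 1 / 1 3 4 2 / 4 2 1 3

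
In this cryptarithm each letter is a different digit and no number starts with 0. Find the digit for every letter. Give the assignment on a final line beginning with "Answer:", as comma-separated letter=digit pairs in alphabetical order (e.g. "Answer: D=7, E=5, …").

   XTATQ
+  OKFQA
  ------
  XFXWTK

Step 1. [col 1: Q + A ≡ K (mod 10)] several values work for A in column 1 (Q + A ≡ K (mod 10), carry-in 0); try A=5 ⇒ A=5.
Step 2. [col 1: Q + A ≡ K (mod 10)] column 1 (Q + A ≡ K (mod 10), carry-in 0) doesn't pin Q yet; pick Q=9 and continue, so Q=9.
Step 3. [X] X is the leading digit of a 6-digit sum of two 5-digit numbers; the final carry is exactly 1, so X=1.
Step 4. [col 1: Q + A ≡ K (mod 10)] column 1: given Q=9, A=5, carry-in 0, and digits 1,5,9 already taken and all letters distinct, Q+A≡K (mod 10) forces K=4 ⇒ K=4.
Step 5. [col 2: T + Q ≡ T (mod 10)] column 2 (T + Q ≡ T (mod 10), carry-in 1) doesn't pin T yet; pick T=7 and continue. So T=7.
Step 6. [col 3: A + F ≡ W (mod 10)] several values work for F in column 3 (A + F ≡ W (mod 10), carry-in 1); try F=0. So F=0.
Step 7. [col 3: A + F ≡ W (mod 10)] in column 3 we have A+F≡W with carry-in 1; given A=5, F=0 and digits 0,1,4,5,7,9 already taken and all letters distinct, that pins W to 6. So W=6.
Step 8. [col 5: X + O ≡ F (mod 10)] in column 5 we have X+O≡F with carry-in 1; given X=1, F=0 and digits 0,1,4,5,6,7,9 already taken and all letters distinct, that pins O to 8, so O=8.

Answer: A=5, F=0, K=4, O=8, Q=9, T=7, W=6, X=1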